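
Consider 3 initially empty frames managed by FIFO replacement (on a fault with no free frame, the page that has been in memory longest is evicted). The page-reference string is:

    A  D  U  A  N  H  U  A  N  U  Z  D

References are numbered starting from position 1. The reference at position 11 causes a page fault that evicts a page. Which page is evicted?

H

pos 1: A -> miss, frames (A)
pos 2: D -> miss, frames (A D)
pos 3: U -> miss, frames (A D U)
pos 4: A -> hit
pos 5: N -> miss, evict A, frames (D U N)
pos 6: H -> miss, evict D, frames (U N H)
pos 7: U -> hit
pos 8: A -> miss, evict U, frames (N H A)
pos 9: N -> hit
pos 10: U -> miss, evict N, frames (H A U)
pos 11: Z -> miss, evict H, frames (A U Z)
At position 11, page H is evicted.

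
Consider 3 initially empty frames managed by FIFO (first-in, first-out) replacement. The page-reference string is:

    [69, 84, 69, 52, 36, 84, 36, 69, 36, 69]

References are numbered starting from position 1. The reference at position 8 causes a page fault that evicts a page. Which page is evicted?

pos 1: 69 → miss, frames [69]
pos 2: 84 → miss, frames [69, 84]
pos 3: 69 → hit
pos 4: 52 → miss, frames [69, 84, 52]
pos 5: 36 → miss, evict 69, frames [84, 52, 36]
pos 6: 84 → hit
pos 7: 36 → hit
pos 8: 69 → miss, evict 84, frames [52, 36, 69]
At position 8, page 84 is evicted.

84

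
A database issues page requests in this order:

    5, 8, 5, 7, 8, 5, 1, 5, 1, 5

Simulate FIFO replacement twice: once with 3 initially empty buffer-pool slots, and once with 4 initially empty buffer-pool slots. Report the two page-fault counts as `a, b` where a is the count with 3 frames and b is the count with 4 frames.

5, 4

3 frames: F F . F . . F F . . → 5 faults.
4 frames: F F . F . . F . . . → 4 faults.
4 < 5: adding a frame reduced faults, as is typical.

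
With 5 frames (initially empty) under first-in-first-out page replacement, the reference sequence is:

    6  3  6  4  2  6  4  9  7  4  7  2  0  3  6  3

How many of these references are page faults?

6 → fault, frames (6)
3 → fault, frames (6 3)
6 → hit
4 → fault, frames (6 3 4)
2 → fault, frames (6 3 4 2)
6 → hit
4 → hit
9 → fault, frames (6 3 4 2 9)
7 → fault, evict 6, frames (3 4 2 9 7)
4 → hit
7 → hit
2 → hit
0 → fault, evict 3, frames (4 2 9 7 0)
3 → fault, evict 4, frames (2 9 7 0 3)
6 → fault, evict 2, frames (9 7 0 3 6)
3 → hit
Page faults: 9.

9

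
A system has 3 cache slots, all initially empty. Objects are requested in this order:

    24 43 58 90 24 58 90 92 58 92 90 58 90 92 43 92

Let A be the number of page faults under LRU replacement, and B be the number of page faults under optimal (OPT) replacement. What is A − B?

1

Under LRU: F F F F F . . F . . . . . . F . → 7 faults.
Under OPT: F F F F . . . F . . . . . . F . → 6 faults.
A − B = 7 − 6 = 1.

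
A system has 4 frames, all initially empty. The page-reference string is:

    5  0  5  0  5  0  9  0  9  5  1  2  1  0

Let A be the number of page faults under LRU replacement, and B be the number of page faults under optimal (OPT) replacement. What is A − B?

Under LRU: F F . . . . F . . . F F . F → 6 faults.
Under OPT: F F . . . . F . . . F F . . → 5 faults.
A − B = 6 − 5 = 1.

1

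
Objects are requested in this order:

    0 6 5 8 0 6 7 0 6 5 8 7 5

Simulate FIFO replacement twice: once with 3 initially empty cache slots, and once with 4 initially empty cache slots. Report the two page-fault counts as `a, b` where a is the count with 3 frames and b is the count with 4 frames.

9, 10

3 frames: F F F F F F F . . F F . . → 9 faults.
4 frames: F F F F . . F F F F F F . → 10 faults.
10 > 9: adding a frame increased faults — Belady's anomaly.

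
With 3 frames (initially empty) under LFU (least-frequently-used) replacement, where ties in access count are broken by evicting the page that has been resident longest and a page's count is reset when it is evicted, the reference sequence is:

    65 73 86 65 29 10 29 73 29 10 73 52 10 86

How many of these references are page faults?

65: miss, frames {65}
73: miss, frames {65,73}
86: miss, frames {65,73,86}
65: hit
29: miss, evict 73, frames {65,86,29}
10: miss, evict 86, frames {65,29,10}
29: hit
73: miss, evict 10, frames {65,29,73}
29: hit
10: miss, evict 73, frames {65,29,10}
73: miss, evict 10, frames {65,29,73}
52: miss, evict 73, frames {65,29,52}
10: miss, evict 52, frames {65,29,10}
86: miss, evict 10, frames {65,29,86}
Page faults: 11.

11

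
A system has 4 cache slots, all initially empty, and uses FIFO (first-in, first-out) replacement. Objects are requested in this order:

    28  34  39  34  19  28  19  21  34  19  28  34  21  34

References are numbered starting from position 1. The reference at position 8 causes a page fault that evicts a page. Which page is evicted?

pos 1: 28 -> fault, frames (28)
pos 2: 34 -> fault, frames (28 34)
pos 3: 39 -> fault, frames (28 34 39)
pos 4: 34 -> hit
pos 5: 19 -> fault, frames (28 34 39 19)
pos 6: 28 -> hit
pos 7: 19 -> hit
pos 8: 21 -> fault, evict 28, frames (34 39 19 21)
At position 8, page 28 is evicted.

28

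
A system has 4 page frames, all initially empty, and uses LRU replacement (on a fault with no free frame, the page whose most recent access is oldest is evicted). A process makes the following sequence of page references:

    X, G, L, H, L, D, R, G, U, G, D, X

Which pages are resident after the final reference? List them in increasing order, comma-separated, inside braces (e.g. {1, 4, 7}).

X: fault, frames (X)
G: fault, frames (X G)
L: fault, frames (X G L)
H: fault, frames (X G L H)
L: hit
D: fault, evict X, frames (G H L D)
R: fault, evict G, frames (H L D R)
G: fault, evict H, frames (L D R G)
U: fault, evict L, frames (D R G U)
G: hit
D: hit
X: fault, evict R, frames (U G D X)

{D, G, U, X}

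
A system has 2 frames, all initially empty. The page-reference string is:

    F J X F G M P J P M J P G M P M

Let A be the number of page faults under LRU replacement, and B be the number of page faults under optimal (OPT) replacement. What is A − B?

3

Under LRU: F F F F F F F F . F F F F F F . → 14 faults.
Under OPT: F F F . F F F F . F . F F . F . → 11 faults.
A − B = 14 − 11 = 3.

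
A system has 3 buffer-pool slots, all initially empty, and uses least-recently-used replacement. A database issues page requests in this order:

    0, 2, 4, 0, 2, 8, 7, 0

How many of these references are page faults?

0 -> fault, frames [0]
2 -> fault, frames [0, 2]
4 -> fault, frames [0, 2, 4]
0 -> hit
2 -> hit
8 -> fault, evict 4, frames [0, 2, 8]
7 -> fault, evict 0, frames [2, 8, 7]
0 -> fault, evict 2, frames [8, 7, 0]
Page faults: 6.

6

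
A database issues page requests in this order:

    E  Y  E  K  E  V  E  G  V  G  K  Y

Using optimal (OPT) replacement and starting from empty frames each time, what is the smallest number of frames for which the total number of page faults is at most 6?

f=1: 12 faults
f=2: 7 faults
f=3: 6 faults
f=4: 5 faults
f=5: 5 faults
Smallest f with faults ≤ 6 is 3.

3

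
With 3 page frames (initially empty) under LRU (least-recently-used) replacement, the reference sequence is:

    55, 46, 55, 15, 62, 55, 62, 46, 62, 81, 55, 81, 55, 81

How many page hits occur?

7

55: miss, frames (55)
46: miss, frames (55 46)
55: hit
15: miss, frames (46 55 15)
62: miss, evict 46, frames (55 15 62)
55: hit
62: hit
46: miss, evict 15, frames (55 62 46)
62: hit
81: miss, evict 55, frames (46 62 81)
55: miss, evict 46, frames (62 81 55)
81: hit
55: hit
81: hit
Hits: 7.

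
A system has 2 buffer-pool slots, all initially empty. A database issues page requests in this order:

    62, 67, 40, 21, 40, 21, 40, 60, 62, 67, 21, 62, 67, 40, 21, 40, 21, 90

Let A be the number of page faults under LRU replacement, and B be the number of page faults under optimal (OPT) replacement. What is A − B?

2

Under LRU: F F F F . . . F F F F F F F F . . F → 13 faults.
Under OPT: F F F F . . . F F F . F . F F . . F → 11 faults.
A − B = 13 − 11 = 2.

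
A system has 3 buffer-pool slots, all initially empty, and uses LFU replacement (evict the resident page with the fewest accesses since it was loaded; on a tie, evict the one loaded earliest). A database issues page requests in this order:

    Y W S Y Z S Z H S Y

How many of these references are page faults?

6

Y -> fault, frames (Y)
W -> fault, frames (Y W)
S -> fault, frames (Y W S)
Y -> hit
Z -> fault, evict W, frames (Y S Z)
S -> hit
Z -> hit
H -> fault, evict Y, frames (S Z H)
S -> hit
Y -> fault, evict H, frames (S Z Y)
Page faults: 6.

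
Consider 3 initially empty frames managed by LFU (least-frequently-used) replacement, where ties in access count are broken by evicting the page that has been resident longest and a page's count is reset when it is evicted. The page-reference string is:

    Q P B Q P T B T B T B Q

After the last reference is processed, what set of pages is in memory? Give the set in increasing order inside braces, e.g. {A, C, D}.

Q → fault, frames {Q}
P → fault, frames {Q,P}
B → fault, frames {Q,P,B}
Q → hit
P → hit
T → fault, evict B, frames {Q,P,T}
B → fault, evict T, frames {Q,P,B}
T → fault, evict B, frames {Q,P,T}
B → fault, evict T, frames {Q,P,B}
T → fault, evict B, frames {Q,P,T}
B → fault, evict T, frames {Q,P,B}
Q → hit

{B, P, Q}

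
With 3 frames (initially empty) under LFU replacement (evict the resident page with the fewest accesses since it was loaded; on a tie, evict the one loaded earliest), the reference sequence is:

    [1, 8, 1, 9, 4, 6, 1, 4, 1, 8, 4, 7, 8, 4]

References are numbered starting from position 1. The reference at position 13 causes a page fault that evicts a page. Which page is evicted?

pos 1: 1: fault, frames [1]
pos 2: 8: fault, frames [1, 8]
pos 3: 1: hit
pos 4: 9: fault, frames [1, 8, 9]
pos 5: 4: fault, evict 8, frames [1, 9, 4]
pos 6: 6: fault, evict 9, frames [1, 4, 6]
pos 7: 1: hit
pos 8: 4: hit
pos 9: 1: hit
pos 10: 8: fault, evict 6, frames [1, 4, 8]
pos 11: 4: hit
pos 12: 7: fault, evict 8, frames [1, 4, 7]
pos 13: 8: fault, evict 7, frames [1, 4, 8]
At position 13, page 7 is evicted.

7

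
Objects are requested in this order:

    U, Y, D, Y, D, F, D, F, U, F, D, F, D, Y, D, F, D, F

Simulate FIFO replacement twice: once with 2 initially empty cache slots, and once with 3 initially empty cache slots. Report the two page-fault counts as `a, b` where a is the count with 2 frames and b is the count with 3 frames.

2 frames: F F F . . F . . F . F F . F F F . . → 10 faults.
3 frames: F F F . . F . . F . . . . F F F . . → 8 faults.
8 < 10: adding a frame reduced faults, as is typical.

10, 8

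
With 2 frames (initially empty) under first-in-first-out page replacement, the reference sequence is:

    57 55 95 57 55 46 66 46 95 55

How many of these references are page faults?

9

57: miss, frames (57)
55: miss, frames (57 55)
95: miss, evict 57, frames (55 95)
57: miss, evict 55, frames (95 57)
55: miss, evict 95, frames (57 55)
46: miss, evict 57, frames (55 46)
66: miss, evict 55, frames (46 66)
46: hit
95: miss, evict 46, frames (66 95)
55: miss, evict 66, frames (95 55)
Page faults: 9.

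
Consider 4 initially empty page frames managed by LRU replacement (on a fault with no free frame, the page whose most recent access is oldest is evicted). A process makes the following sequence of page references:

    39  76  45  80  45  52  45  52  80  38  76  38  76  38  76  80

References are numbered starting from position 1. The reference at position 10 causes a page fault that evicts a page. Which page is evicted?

76

pos 1: 39 → miss, frames [39]
pos 2: 76 → miss, frames [39, 76]
pos 3: 45 → miss, frames [39, 76, 45]
pos 4: 80 → miss, frames [39, 76, 45, 80]
pos 5: 45 → hit
pos 6: 52 → miss, evict 39, frames [76, 80, 45, 52]
pos 7: 45 → hit
pos 8: 52 → hit
pos 9: 80 → hit
pos 10: 38 → miss, evict 76, frames [45, 52, 80, 38]
At position 10, page 76 is evicted.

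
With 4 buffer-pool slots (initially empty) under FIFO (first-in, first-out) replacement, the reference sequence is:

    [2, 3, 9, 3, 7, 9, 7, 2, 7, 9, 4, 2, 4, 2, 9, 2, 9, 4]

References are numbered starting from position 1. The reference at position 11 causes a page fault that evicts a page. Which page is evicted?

2

pos 1: 2 -> fault, frames (2)
pos 2: 3 -> fault, frames (2 3)
pos 3: 9 -> fault, frames (2 3 9)
pos 4: 3 -> hit
pos 5: 7 -> fault, frames (2 3 9 7)
pos 6: 9 -> hit
pos 7: 7 -> hit
pos 8: 2 -> hit
pos 9: 7 -> hit
pos 10: 9 -> hit
pos 11: 4 -> fault, evict 2, frames (3 9 7 4)
At position 11, page 2 is evicted.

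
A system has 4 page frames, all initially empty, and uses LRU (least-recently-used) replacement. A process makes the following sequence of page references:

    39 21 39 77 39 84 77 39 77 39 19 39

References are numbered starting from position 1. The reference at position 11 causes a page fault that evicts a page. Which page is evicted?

pos 1: 39 -> fault, frames [39]
pos 2: 21 -> fault, frames [39, 21]
pos 3: 39 -> hit
pos 4: 77 -> fault, frames [21, 39, 77]
pos 5: 39 -> hit
pos 6: 84 -> fault, frames [21, 77, 39, 84]
pos 7: 77 -> hit
pos 8: 39 -> hit
pos 9: 77 -> hit
pos 10: 39 -> hit
pos 11: 19 -> fault, evict 21, frames [84, 77, 39, 19]
At position 11, page 21 is evicted.

21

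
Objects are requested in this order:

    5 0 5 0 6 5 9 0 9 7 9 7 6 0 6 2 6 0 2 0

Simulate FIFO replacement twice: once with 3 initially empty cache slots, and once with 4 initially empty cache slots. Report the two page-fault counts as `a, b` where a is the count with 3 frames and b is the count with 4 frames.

8, 7

3 frames: F F . . F . F . . F . . . F F F . . . . → 8 faults.
4 frames: F F . . F . F . . F . . . . . F . F . . → 7 faults.
7 < 8: adding a frame reduced faults, as is typical.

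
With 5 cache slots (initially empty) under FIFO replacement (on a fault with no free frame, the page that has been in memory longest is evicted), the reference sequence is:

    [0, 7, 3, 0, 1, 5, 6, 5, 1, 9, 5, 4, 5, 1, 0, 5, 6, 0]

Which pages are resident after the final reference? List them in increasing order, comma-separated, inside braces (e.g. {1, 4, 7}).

0 -> fault, frames [0]
7 -> fault, frames [0, 7]
3 -> fault, frames [0, 7, 3]
0 -> hit
1 -> fault, frames [0, 7, 3, 1]
5 -> fault, frames [0, 7, 3, 1, 5]
6 -> fault, evict 0, frames [7, 3, 1, 5, 6]
5 -> hit
1 -> hit
9 -> fault, evict 7, frames [3, 1, 5, 6, 9]
5 -> hit
4 -> fault, evict 3, frames [1, 5, 6, 9, 4]
5 -> hit
1 -> hit
0 -> fault, evict 1, frames [5, 6, 9, 4, 0]
5 -> hit
6 -> hit
0 -> hit

{0, 4, 5, 6, 9}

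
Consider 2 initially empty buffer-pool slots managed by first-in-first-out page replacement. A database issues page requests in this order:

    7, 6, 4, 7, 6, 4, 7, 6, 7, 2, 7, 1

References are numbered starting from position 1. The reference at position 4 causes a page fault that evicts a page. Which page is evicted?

6

pos 1: 7 → fault, frames {7}
pos 2: 6 → fault, frames {7,6}
pos 3: 4 → fault, evict 7, frames {6,4}
pos 4: 7 → fault, evict 6, frames {4,7}
At position 4, page 6 is evicted.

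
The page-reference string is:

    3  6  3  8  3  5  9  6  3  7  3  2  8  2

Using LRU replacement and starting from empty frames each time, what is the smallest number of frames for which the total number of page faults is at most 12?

2

f=1: 14 faults
f=2: 10 faults
f=3: 10 faults
f=4: 9 faults
f=5: 8 faults
f=6: 8 faults
f=7: 7 faults
Smallest f with faults ≤ 12 is 2.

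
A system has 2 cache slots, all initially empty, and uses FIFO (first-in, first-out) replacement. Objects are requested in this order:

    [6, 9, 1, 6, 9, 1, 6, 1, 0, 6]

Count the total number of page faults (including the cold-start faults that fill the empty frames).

6 → miss, frames {6}
9 → miss, frames {6,9}
1 → miss, evict 6, frames {9,1}
6 → miss, evict 9, frames {1,6}
9 → miss, evict 1, frames {6,9}
1 → miss, evict 6, frames {9,1}
6 → miss, evict 9, frames {1,6}
1 → hit
0 → miss, evict 1, frames {6,0}
6 → hit
Page faults: 8.

8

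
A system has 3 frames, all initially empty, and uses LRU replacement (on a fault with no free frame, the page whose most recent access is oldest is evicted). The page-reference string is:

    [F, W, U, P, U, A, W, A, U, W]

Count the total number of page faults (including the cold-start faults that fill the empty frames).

6

F → fault, frames [F]
W → fault, frames [F, W]
U → fault, frames [F, W, U]
P → fault, evict F, frames [W, U, P]
U → hit
A → fault, evict W, frames [P, U, A]
W → fault, evict P, frames [U, A, W]
A → hit
U → hit
W → hit
Page faults: 6.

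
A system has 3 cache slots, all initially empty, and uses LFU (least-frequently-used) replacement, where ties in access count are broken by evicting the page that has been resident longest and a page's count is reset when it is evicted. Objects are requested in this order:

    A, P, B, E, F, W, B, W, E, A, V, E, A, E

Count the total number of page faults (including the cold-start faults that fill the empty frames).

12

A → miss, frames (A)
P → miss, frames (A P)
B → miss, frames (A P B)
E → miss, evict A, frames (P B E)
F → miss, evict P, frames (B E F)
W → miss, evict B, frames (E F W)
B → miss, evict E, frames (F W B)
W → hit
E → miss, evict F, frames (W B E)
A → miss, evict B, frames (W E A)
V → miss, evict E, frames (W A V)
E → miss, evict A, frames (W V E)
A → miss, evict V, frames (W E A)
E → hit
Page faults: 12.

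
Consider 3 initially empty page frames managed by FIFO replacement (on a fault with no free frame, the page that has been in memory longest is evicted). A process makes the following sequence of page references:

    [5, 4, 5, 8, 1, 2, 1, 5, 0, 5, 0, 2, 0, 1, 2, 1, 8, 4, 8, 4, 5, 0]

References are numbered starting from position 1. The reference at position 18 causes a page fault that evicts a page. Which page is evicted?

pos 1: 5 → miss, frames {5}
pos 2: 4 → miss, frames {5,4}
pos 3: 5 → hit
pos 4: 8 → miss, frames {5,4,8}
pos 5: 1 → miss, evict 5, frames {4,8,1}
pos 6: 2 → miss, evict 4, frames {8,1,2}
pos 7: 1 → hit
pos 8: 5 → miss, evict 8, frames {1,2,5}
pos 9: 0 → miss, evict 1, frames {2,5,0}
pos 10: 5 → hit
pos 11: 0 → hit
pos 12: 2 → hit
pos 13: 0 → hit
pos 14: 1 → miss, evict 2, frames {5,0,1}
pos 15: 2 → miss, evict 5, frames {0,1,2}
pos 16: 1 → hit
pos 17: 8 → miss, evict 0, frames {1,2,8}
pos 18: 4 → miss, evict 1, frames {2,8,4}
At position 18, page 1 is evicted.

1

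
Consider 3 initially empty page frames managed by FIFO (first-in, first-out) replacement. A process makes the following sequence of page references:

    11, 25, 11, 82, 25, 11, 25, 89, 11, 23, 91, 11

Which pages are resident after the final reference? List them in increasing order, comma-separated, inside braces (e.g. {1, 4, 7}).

11 -> fault, frames {11}
25 -> fault, frames {11,25}
11 -> hit
82 -> fault, frames {11,25,82}
25 -> hit
11 -> hit
25 -> hit
89 -> fault, evict 11, frames {25,82,89}
11 -> fault, evict 25, frames {82,89,11}
23 -> fault, evict 82, frames {89,11,23}
91 -> fault, evict 89, frames {11,23,91}
11 -> hit

{11, 23, 91}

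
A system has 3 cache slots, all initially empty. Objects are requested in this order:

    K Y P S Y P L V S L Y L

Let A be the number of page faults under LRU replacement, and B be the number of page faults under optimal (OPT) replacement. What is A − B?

Under LRU: F F F F . . F F F . F . → 8 faults.
Under OPT: F F F F . . F F . . F . → 7 faults.
A − B = 8 − 7 = 1.

1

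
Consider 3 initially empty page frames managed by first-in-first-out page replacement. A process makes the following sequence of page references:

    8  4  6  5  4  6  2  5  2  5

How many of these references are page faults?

8: miss, frames {8}
4: miss, frames {8,4}
6: miss, frames {8,4,6}
5: miss, evict 8, frames {4,6,5}
4: hit
6: hit
2: miss, evict 4, frames {6,5,2}
5: hit
2: hit
5: hit
Page faults: 5.

5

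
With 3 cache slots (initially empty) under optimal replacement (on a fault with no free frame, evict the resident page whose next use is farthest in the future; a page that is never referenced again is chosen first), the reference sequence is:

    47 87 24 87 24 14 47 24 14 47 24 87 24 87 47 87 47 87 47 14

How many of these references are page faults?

47 -> fault, frames [47]
87 -> fault, frames [47, 87]
24 -> fault, frames [47, 87, 24]
87 -> hit
24 -> hit
14 -> fault, evict 87, frames [47, 24, 14]
47 -> hit
24 -> hit
14 -> hit
47 -> hit
24 -> hit
87 -> fault, evict 14, frames [47, 24, 87]
24 -> hit
87 -> hit
47 -> hit
87 -> hit
47 -> hit
87 -> hit
47 -> hit
14 -> fault, evict 87, frames [47, 24, 14]
Page faults: 6.

6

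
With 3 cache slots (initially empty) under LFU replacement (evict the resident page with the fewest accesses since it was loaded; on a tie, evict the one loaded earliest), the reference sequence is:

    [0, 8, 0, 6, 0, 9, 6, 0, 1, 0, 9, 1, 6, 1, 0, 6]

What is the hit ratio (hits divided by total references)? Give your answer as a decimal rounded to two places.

0 → fault, frames (0)
8 → fault, frames (0 8)
0 → hit
6 → fault, frames (0 8 6)
0 → hit
9 → fault, evict 8, frames (0 6 9)
6 → hit
0 → hit
1 → fault, evict 9, frames (0 6 1)
0 → hit
9 → fault, evict 1, frames (0 6 9)
1 → fault, evict 9, frames (0 6 1)
6 → hit
1 → hit
0 → hit
6 → hit
Hits: 9 of 16 references → 9/16 = 0.5625.

0.56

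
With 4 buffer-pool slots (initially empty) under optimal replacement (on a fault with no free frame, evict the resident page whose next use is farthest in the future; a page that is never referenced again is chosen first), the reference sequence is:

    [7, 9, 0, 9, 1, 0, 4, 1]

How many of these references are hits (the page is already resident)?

7: fault, frames (7)
9: fault, frames (7 9)
0: fault, frames (7 9 0)
9: hit
1: fault, frames (7 9 0 1)
0: hit
4: fault, evict 0, frames (7 9 1 4)
1: hit
Hits: 3.

3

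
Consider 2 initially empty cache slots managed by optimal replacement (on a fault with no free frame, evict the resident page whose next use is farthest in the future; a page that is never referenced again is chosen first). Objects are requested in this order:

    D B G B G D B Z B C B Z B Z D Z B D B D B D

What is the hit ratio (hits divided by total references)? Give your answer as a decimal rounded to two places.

0.59

D → fault, frames {D}
B → fault, frames {D,B}
G → fault, evict D, frames {B,G}
B → hit
G → hit
D → fault, evict G, frames {B,D}
B → hit
Z → fault, evict D, frames {B,Z}
B → hit
C → fault, evict Z, frames {B,C}
B → hit
Z → fault, evict C, frames {B,Z}
B → hit
Z → hit
D → fault, evict B, frames {Z,D}
Z → hit
B → fault, evict Z, frames {D,B}
D → hit
B → hit
D → hit
B → hit
D → hit
Hits: 13 of 22 references → 13/22 = 0.5909.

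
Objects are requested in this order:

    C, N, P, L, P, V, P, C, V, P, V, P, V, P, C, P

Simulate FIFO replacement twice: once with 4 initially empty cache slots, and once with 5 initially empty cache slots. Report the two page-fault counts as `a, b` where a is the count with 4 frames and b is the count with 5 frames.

4 frames: F F F F . F . F . . . . . . . . → 6 faults.
5 frames: F F F F . F . . . . . . . . . . → 5 faults.
5 < 6: adding a frame reduced faults, as is typical.

6, 5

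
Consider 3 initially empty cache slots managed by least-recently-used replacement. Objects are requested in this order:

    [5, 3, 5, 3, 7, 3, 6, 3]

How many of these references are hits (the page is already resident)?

5 → miss, frames {5}
3 → miss, frames {5,3}
5 → hit
3 → hit
7 → miss, frames {5,3,7}
3 → hit
6 → miss, evict 5, frames {7,3,6}
3 → hit
Hits: 4.

4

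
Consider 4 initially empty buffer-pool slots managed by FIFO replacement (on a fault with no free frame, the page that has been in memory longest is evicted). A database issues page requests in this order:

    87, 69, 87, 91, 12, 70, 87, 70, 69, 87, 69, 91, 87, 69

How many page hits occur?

6

87: miss, frames {87}
69: miss, frames {87,69}
87: hit
91: miss, frames {87,69,91}
12: miss, frames {87,69,91,12}
70: miss, evict 87, frames {69,91,12,70}
87: miss, evict 69, frames {91,12,70,87}
70: hit
69: miss, evict 91, frames {12,70,87,69}
87: hit
69: hit
91: miss, evict 12, frames {70,87,69,91}
87: hit
69: hit
Hits: 6.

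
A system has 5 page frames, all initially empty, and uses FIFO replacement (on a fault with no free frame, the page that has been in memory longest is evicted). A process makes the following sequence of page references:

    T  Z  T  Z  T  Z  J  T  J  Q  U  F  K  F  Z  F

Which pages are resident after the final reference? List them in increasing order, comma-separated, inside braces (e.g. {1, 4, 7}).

T -> fault, frames (T)
Z -> fault, frames (T Z)
T -> hit
Z -> hit
T -> hit
Z -> hit
J -> fault, frames (T Z J)
T -> hit
J -> hit
Q -> fault, frames (T Z J Q)
U -> fault, frames (T Z J Q U)
F -> fault, evict T, frames (Z J Q U F)
K -> fault, evict Z, frames (J Q U F K)
F -> hit
Z -> fault, evict J, frames (Q U F K Z)
F -> hit

{F, K, Q, U, Z}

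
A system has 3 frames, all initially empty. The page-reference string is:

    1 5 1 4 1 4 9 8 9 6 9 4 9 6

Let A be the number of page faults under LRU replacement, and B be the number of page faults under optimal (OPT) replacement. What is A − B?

Under LRU: F F . F . . F F . F . F . . → 7 faults.
Under OPT: F F . F . . F F . F . . . . → 6 faults.
A − B = 7 − 6 = 1.

1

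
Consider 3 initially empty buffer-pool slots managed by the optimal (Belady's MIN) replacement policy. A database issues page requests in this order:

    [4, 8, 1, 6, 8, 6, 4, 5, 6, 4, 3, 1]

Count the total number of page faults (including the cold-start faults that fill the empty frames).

7

4 → fault, frames (4)
8 → fault, frames (4 8)
1 → fault, frames (4 8 1)
6 → fault, evict 1, frames (4 8 6)
8 → hit
6 → hit
4 → hit
5 → fault, evict 8, frames (4 6 5)
6 → hit
4 → hit
3 → fault, evict 5, frames (4 6 3)
1 → fault, evict 3, frames (4 6 1)
Page faults: 7.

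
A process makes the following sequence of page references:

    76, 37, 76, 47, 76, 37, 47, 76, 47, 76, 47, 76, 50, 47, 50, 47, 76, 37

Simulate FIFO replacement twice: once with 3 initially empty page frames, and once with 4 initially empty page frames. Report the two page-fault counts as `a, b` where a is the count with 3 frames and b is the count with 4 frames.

6, 4

3 frames: F F . F . . . . . . . . F . . . F F → 6 faults.
4 frames: F F . F . . . . . . . . F . . . . . → 4 faults.
4 < 6: adding a frame reduced faults, as is typical.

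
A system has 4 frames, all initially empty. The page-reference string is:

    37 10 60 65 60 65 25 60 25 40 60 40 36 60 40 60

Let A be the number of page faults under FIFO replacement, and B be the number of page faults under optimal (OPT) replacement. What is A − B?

Under FIFO: F F F F . . F . . F . . F F . . → 8 faults.
Under OPT: F F F F . . F . . F . . F . . . → 7 faults.
A − B = 8 − 7 = 1.

1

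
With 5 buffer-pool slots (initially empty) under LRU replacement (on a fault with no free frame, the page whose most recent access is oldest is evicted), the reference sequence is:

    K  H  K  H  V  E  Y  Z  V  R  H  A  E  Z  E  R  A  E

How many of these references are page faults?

11

K: fault, frames [K]
H: fault, frames [K, H]
K: hit
H: hit
V: fault, frames [K, H, V]
E: fault, frames [K, H, V, E]
Y: fault, frames [K, H, V, E, Y]
Z: fault, evict K, frames [H, V, E, Y, Z]
V: hit
R: fault, evict H, frames [E, Y, Z, V, R]
H: fault, evict E, frames [Y, Z, V, R, H]
A: fault, evict Y, frames [Z, V, R, H, A]
E: fault, evict Z, frames [V, R, H, A, E]
Z: fault, evict V, frames [R, H, A, E, Z]
E: hit
R: hit
A: hit
E: hit
Page faults: 11.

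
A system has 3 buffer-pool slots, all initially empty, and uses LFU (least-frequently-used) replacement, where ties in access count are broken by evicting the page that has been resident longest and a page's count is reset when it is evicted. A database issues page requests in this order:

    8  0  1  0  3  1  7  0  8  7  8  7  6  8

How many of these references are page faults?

11

8: miss, frames (8)
0: miss, frames (8 0)
1: miss, frames (8 0 1)
0: hit
3: miss, evict 8, frames (0 1 3)
1: hit
7: miss, evict 3, frames (0 1 7)
0: hit
8: miss, evict 7, frames (0 1 8)
7: miss, evict 8, frames (0 1 7)
8: miss, evict 7, frames (0 1 8)
7: miss, evict 8, frames (0 1 7)
6: miss, evict 7, frames (0 1 6)
8: miss, evict 6, frames (0 1 8)
Page faults: 11.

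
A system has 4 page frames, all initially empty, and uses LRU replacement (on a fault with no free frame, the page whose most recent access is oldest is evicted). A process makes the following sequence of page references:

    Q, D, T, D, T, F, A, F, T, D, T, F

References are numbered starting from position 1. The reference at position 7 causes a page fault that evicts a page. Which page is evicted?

pos 1: Q -> fault, frames (Q)
pos 2: D -> fault, frames (Q D)
pos 3: T -> fault, frames (Q D T)
pos 4: D -> hit
pos 5: T -> hit
pos 6: F -> fault, frames (Q D T F)
pos 7: A -> fault, evict Q, frames (D T F A)
At position 7, page Q is evicted.

Q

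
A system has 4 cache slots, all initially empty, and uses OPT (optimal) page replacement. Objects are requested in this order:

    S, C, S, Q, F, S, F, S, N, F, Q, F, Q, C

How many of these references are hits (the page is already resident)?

S: miss, frames (S)
C: miss, frames (S C)
S: hit
Q: miss, frames (S C Q)
F: miss, frames (S C Q F)
S: hit
F: hit
S: hit
N: miss, evict S, frames (C Q F N)
F: hit
Q: hit
F: hit
Q: hit
C: hit
Hits: 9.

9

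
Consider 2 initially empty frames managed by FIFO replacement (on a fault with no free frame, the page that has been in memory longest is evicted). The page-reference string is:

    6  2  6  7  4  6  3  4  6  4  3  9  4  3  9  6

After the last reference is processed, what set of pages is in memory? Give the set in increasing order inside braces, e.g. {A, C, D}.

6: fault, frames {6}
2: fault, frames {6,2}
6: hit
7: fault, evict 6, frames {2,7}
4: fault, evict 2, frames {7,4}
6: fault, evict 7, frames {4,6}
3: fault, evict 4, frames {6,3}
4: fault, evict 6, frames {3,4}
6: fault, evict 3, frames {4,6}
4: hit
3: fault, evict 4, frames {6,3}
9: fault, evict 6, frames {3,9}
4: fault, evict 3, frames {9,4}
3: fault, evict 9, frames {4,3}
9: fault, evict 4, frames {3,9}
6: fault, evict 3, frames {9,6}

{6, 9}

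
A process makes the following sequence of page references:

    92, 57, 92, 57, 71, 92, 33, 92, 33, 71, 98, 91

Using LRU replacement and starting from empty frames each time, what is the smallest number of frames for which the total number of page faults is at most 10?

2

f=1: 12 faults
f=2: 8 faults
f=3: 6 faults
f=4: 6 faults
f=5: 6 faults
f=6: 6 faults
Smallest f with faults ≤ 10 is 2.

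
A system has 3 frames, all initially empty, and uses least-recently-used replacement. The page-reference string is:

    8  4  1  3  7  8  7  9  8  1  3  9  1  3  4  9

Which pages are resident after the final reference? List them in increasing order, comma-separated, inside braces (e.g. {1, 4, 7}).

{3, 4, 9}

8 → fault, frames [8]
4 → fault, frames [8, 4]
1 → fault, frames [8, 4, 1]
3 → fault, evict 8, frames [4, 1, 3]
7 → fault, evict 4, frames [1, 3, 7]
8 → fault, evict 1, frames [3, 7, 8]
7 → hit
9 → fault, evict 3, frames [8, 7, 9]
8 → hit
1 → fault, evict 7, frames [9, 8, 1]
3 → fault, evict 9, frames [8, 1, 3]
9 → fault, evict 8, frames [1, 3, 9]
1 → hit
3 → hit
4 → fault, evict 9, frames [1, 3, 4]
9 → fault, evict 1, frames [3, 4, 9]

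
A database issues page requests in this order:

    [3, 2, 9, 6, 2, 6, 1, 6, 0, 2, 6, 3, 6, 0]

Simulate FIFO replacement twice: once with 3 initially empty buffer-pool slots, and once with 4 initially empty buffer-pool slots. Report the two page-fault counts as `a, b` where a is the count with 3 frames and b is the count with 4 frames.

10, 9

3 frames: F F F F . . F . F F F F . F → 10 faults.
4 frames: F F F F . . F . F F . F F . → 9 faults.
9 < 10: adding a frame reduced faults, as is typical.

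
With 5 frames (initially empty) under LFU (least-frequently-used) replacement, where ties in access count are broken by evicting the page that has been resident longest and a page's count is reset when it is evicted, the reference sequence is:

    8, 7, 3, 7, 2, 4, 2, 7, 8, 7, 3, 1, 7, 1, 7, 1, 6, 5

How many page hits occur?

10

8: fault, frames [8]
7: fault, frames [8, 7]
3: fault, frames [8, 7, 3]
7: hit
2: fault, frames [8, 7, 3, 2]
4: fault, frames [8, 7, 3, 2, 4]
2: hit
7: hit
8: hit
7: hit
3: hit
1: fault, evict 4, frames [8, 7, 3, 2, 1]
7: hit
1: hit
7: hit
1: hit
6: fault, evict 8, frames [7, 3, 2, 1, 6]
5: fault, evict 6, frames [7, 3, 2, 1, 5]
Hits: 10.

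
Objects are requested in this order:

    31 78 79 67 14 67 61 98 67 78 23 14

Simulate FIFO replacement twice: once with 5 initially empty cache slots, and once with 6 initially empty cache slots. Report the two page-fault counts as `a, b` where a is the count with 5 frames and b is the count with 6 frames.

5 frames: F F F F F . F F . F F . → 9 faults.
6 frames: F F F F F . F F . . F . → 8 faults.
8 < 9: adding a frame reduced faults, as is typical.

9, 8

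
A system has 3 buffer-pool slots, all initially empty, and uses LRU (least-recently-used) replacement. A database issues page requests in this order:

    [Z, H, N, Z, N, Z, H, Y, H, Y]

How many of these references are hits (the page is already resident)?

Z → fault, frames [Z]
H → fault, frames [Z, H]
N → fault, frames [Z, H, N]
Z → hit
N → hit
Z → hit
H → hit
Y → fault, evict N, frames [Z, H, Y]
H → hit
Y → hit
Hits: 6.

6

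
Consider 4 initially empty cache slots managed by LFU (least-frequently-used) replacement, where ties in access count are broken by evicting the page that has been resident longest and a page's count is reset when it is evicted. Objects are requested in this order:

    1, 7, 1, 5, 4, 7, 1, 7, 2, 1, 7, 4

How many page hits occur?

1 → miss, frames [1]
7 → miss, frames [1, 7]
1 → hit
5 → miss, frames [1, 7, 5]
4 → miss, frames [1, 7, 5, 4]
7 → hit
1 → hit
7 → hit
2 → miss, evict 5, frames [1, 7, 4, 2]
1 → hit
7 → hit
4 → hit
Hits: 7.

7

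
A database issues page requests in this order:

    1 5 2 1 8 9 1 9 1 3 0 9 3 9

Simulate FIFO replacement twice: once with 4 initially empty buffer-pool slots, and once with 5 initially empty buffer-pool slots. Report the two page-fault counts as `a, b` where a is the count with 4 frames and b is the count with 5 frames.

8, 7

4 frames: F F F . F F F . . F F . . . → 8 faults.
5 frames: F F F . F F . . . F F . . . → 7 faults.
7 < 8: adding a frame reduced faults, as is typical.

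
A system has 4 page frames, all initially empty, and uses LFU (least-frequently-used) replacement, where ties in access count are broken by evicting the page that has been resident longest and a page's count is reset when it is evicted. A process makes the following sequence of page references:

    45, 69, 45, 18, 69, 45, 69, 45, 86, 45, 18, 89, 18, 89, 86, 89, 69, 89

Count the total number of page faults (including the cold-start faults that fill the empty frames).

7

45 → miss, frames {45}
69 → miss, frames {45,69}
45 → hit
18 → miss, frames {45,69,18}
69 → hit
45 → hit
69 → hit
45 → hit
86 → miss, frames {45,69,18,86}
45 → hit
18 → hit
89 → miss, evict 86, frames {45,69,18,89}
18 → hit
89 → hit
86 → miss, evict 89, frames {45,69,18,86}
89 → miss, evict 86, frames {45,69,18,89}
69 → hit
89 → hit
Page faults: 7.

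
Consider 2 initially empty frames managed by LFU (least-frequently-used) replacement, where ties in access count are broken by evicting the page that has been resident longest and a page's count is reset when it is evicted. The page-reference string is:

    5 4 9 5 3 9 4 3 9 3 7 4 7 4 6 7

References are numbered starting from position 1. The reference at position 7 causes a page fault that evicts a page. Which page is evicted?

3

pos 1: 5: fault, frames (5)
pos 2: 4: fault, frames (5 4)
pos 3: 9: fault, evict 5, frames (4 9)
pos 4: 5: fault, evict 4, frames (9 5)
pos 5: 3: fault, evict 9, frames (5 3)
pos 6: 9: fault, evict 5, frames (3 9)
pos 7: 4: fault, evict 3, frames (9 4)
At position 7, page 3 is evicted.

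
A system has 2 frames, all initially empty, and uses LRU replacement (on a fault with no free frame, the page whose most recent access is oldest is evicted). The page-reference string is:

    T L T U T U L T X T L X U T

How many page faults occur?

10

T → miss, frames {T}
L → miss, frames {T,L}
T → hit
U → miss, evict L, frames {T,U}
T → hit
U → hit
L → miss, evict T, frames {U,L}
T → miss, evict U, frames {L,T}
X → miss, evict L, frames {T,X}
T → hit
L → miss, evict X, frames {T,L}
X → miss, evict T, frames {L,X}
U → miss, evict L, frames {X,U}
T → miss, evict X, frames {U,T}
Page faults: 10.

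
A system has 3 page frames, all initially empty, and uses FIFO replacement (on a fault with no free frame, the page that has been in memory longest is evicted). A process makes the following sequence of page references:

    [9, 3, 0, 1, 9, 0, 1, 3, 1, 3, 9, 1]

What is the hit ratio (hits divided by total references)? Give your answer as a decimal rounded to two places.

9 → miss, frames (9)
3 → miss, frames (9 3)
0 → miss, frames (9 3 0)
1 → miss, evict 9, frames (3 0 1)
9 → miss, evict 3, frames (0 1 9)
0 → hit
1 → hit
3 → miss, evict 0, frames (1 9 3)
1 → hit
3 → hit
9 → hit
1 → hit
Hits: 6 of 12 references → 6/12 = 0.5000.

0.50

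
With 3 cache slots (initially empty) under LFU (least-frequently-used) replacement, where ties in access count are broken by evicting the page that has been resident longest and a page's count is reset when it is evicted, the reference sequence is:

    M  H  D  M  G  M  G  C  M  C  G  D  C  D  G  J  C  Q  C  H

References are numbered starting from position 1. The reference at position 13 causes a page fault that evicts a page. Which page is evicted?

pos 1: M -> miss, frames (M)
pos 2: H -> miss, frames (M H)
pos 3: D -> miss, frames (M H D)
pos 4: M -> hit
pos 5: G -> miss, evict H, frames (M D G)
pos 6: M -> hit
pos 7: G -> hit
pos 8: C -> miss, evict D, frames (M G C)
pos 9: M -> hit
pos 10: C -> hit
pos 11: G -> hit
pos 12: D -> miss, evict C, frames (M G D)
pos 13: C -> miss, evict D, frames (M G C)
At position 13, page D is evicted.

D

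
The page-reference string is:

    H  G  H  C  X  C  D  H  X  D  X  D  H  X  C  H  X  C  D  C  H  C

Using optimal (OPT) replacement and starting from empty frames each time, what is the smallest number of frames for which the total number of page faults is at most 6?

f=1: 22 faults
f=2: 12 faults
f=3: 7 faults
f=4: 5 faults
f=5: 5 faults
Smallest f with faults ≤ 6 is 4.

4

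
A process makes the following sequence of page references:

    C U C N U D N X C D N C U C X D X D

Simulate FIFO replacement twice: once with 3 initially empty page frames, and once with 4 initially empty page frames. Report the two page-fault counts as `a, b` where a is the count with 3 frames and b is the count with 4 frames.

3 frames: F F . F . F . F F . F . F . F F . . → 10 faults.
4 frames: F F . F . F . F F . . . F . . . . . → 7 faults.
7 < 10: adding a frame reduced faults, as is typical.

10, 7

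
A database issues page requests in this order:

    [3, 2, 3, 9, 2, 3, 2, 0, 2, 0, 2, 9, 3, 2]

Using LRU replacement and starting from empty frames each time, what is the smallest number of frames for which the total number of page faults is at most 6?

f=1: 14 faults
f=2: 9 faults
f=3: 6 faults
f=4: 4 faults
Smallest f with faults ≤ 6 is 3.

3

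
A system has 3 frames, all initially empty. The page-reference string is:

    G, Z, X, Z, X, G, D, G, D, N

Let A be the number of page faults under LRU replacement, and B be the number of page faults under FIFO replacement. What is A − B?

-1

Under LRU: F F F . . . F . . F → 5 faults.
Under FIFO: F F F . . . F F . F → 6 faults.
A − B = 5 − 6 = -1.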